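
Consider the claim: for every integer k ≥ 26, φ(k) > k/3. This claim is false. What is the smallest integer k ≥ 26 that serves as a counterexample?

Check each integer k ≥ 26 in order until the claim fails.
For k = 26, 27, 28, 29 the conclusion holds.
k = 30: φ(30) = 8 and 30/3 = 10, so φ(30) ≤ 30/3.

k = 30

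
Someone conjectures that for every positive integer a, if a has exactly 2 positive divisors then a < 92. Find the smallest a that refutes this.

A counterexample is any positive integer a such that a has exactly 2 positive divisors but the claim fails; we check each in order.
For a = 2, 3, 5, 7, …, 79, 83, 89 the conclusion holds.
a = 97: τ(97) = 2; 97 ≥ 92.

a = 97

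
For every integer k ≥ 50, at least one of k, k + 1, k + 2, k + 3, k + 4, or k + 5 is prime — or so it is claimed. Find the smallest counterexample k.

The first 40 eligible values, up to k = 89, all satisfy the conclusion.
k = 90: 90 = 2 × 45; 91 = 7 × 13; 92 = 2 × 46; 93 = 3 × 31; 94 = 2 × 47; 95 = 5 × 19 — all composite.
Hence k = 90 is a counterexample.

k = 90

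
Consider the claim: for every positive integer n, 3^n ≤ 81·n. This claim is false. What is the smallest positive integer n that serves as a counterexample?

We need the least positive integer n for which 3^n > 81·n.
n = 1: 3^n = 3 and 81·n = 81, so 3 ≤ 81.
n = 2: 3^n = 9 and 81·n = 162, so 9 ≤ 162.
n = 3: 3^n = 27 and 81·n = 243, so 27 ≤ 243.
n = 4: 3^n = 81 and 81·n = 324, so 81 ≤ 324.
n = 5: 3^n = 243 and 81·n = 405, so 243 ≤ 405.
n = 6: 3^n = 729 and 81·n = 486, so 729 > 486.
So n = 6 is the smallest counterexample.

n = 6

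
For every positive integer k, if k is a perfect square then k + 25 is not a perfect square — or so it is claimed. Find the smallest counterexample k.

k = 144

A counterexample is any positive integer k such that k is a perfect square but k + 25 is a perfect square; we check each in order.
For k = 1, 4, 9, 16, …, 81, 100, 121 the conclusion holds.
k = 144: 144 = 12² and 144 + 25 = 169 = 13².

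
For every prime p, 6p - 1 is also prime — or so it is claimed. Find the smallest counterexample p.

p = 11

We need the least prime p for which 6p - 1 is not prime.
The first 4 eligible values, up to p = 7, all satisfy the conclusion.
p = 11: 6p - 1 = 65 = 5 × 13, not prime.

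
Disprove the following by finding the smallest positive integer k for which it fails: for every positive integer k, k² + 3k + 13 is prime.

We need the least positive integer k for which k² + 3k + 13 is not prime.
The first 8 eligible values, up to k = 8, all satisfy the conclusion.
k = 9: k² + 3k + 13 = 121 = 11 × 11, composite.

k = 9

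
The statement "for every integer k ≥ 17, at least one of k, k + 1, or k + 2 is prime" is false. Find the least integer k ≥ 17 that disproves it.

For k = 17, 18, 19 the conclusion holds.
k = 20: 20 = 2 × 10; 21 = 3 × 7; 22 = 2 × 11 — all composite.

k = 20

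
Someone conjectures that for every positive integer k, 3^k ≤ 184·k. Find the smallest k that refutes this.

Check each positive integer k in order until 3^k > 184·k.
The first 6 eligible values, up to k = 6, all satisfy the conclusion.
k = 7: 3^k = 2187 and 184·k = 1288, so 2187 > 1288.

k = 7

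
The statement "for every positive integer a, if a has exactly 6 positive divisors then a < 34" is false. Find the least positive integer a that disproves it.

Check each positive integer a in order until a has exactly 6 positive divisors but the claim fails.
For a = 12, 18, 20, 28, 32 the conclusion holds.
a = 44: τ(44) = 6; 44 ≥ 34.
Hence a = 44 is a counterexample.

a = 44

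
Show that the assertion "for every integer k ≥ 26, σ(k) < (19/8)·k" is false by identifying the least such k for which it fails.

k = 30

A counterexample is any integer k ≥ 26 such that the claim fails; we check each in order.
The first 4 eligible values, up to k = 29, all satisfy the conclusion.
k = 30: σ(30) = 72; 72 ≥ 285/4.
Thus k = 30 disproves the claim, and no smaller k works.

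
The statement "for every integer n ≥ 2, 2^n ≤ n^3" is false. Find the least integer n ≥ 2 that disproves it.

n = 10

We need the least integer n ≥ 2 for which 2^n > n^3.
For n = 2, 3, 4, 5, 6, 7, 8, 9 the conclusion holds.
n = 10: 2^n = 1024 and n^3 = 1000, so 1024 > 1000.
Hence n = 10 is a counterexample.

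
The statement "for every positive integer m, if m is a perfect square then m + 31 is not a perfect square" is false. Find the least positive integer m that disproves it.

m = 225

For m = 1, 4, 9, 16, …, 144, 169, 196 the conclusion holds.
m = 225: 225 = 15² and 225 + 31 = 256 = 16².
So m = 225 is the smallest counterexample.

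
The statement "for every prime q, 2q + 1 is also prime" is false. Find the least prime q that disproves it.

For q = 2, 3, 5 the conclusion holds.
q = 7: 2q + 1 = 15 = 3 × 5, not prime.

q = 7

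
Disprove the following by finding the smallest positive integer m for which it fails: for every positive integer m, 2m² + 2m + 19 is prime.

m = 18

A counterexample is any positive integer m such that 2m² + 2m + 19 is not prime; we check each in order.
For m = 1, 2, 3, 4, …, 15, 16, 17 the conclusion holds.
m = 18: 2m² + 2m + 19 = 703 = 19 × 37, composite.
Thus m = 18 disproves the claim, and no smaller m works.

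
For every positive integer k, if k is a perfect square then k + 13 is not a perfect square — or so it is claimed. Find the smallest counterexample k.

k = 36

Check each positive integer k in order until k is a perfect square but k + 13 is a perfect square.
k = 1: 1 + 13 = 14, not a perfect square.
k = 4: 4 + 13 = 17, not a perfect square.
k = 9: 9 + 13 = 22, not a perfect square.
k = 16: 16 + 13 = 29, not a perfect square.
k = 25: 25 + 13 = 38, not a perfect square.
k = 36: 36 = 6² and 36 + 13 = 49 = 7².
Hence k = 36 is a counterexample.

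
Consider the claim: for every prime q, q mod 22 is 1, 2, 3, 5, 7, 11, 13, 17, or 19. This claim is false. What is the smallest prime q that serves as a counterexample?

q = 31

We need the least prime q for which the claim fails.
The first 10 eligible values, up to q = 29, all satisfy the conclusion.
q = 31: 31 mod 22 = 9 — not in {1, 2, 3, 5, 7, 11, 13, 17, 19}.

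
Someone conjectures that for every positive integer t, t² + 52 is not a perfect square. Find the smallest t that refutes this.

Check each positive integer t in order until t² + 52 is a perfect square.
For t = 1, 2, 3, 4, …, 9, 10, 11 the conclusion holds.
t = 12: 12² + 52 = 196 = 14², a perfect square.
Hence t = 12 is a counterexample.

t = 12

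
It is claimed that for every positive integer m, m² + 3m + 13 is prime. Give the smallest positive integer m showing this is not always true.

Check each positive integer m in order until m² + 3m + 13 is not prime.
For m = 1, 2, 3, 4, 5, 6, 7, 8 the conclusion holds.
m = 9: m² + 3m + 13 = 121 = 11 × 11, composite.
Thus m = 9 disproves the claim, and no smaller m works.

m = 9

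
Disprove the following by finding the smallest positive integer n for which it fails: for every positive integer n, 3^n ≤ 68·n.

For n = 1, 2, 3, 4, 5 the conclusion holds.
n = 6: 3^n = 729 and 68·n = 408, so 729 > 408.

n = 6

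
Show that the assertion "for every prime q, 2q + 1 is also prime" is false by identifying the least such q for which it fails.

A counterexample is any prime q such that 2q + 1 is not prime; we check each in order.
q = 2: 2q + 1 = 5, prime.
q = 3: 2q + 1 = 7, prime.
q = 5: 2q + 1 = 11, prime.
q = 7: 2q + 1 = 15 = 3 × 5, not prime.
Hence q = 7 is a counterexample.

q = 7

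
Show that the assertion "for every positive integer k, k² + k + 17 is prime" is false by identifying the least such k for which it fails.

k = 16

For k = 1, 2, 3, 4, …, 13, 14, 15 the conclusion holds.
k = 16: k² + k + 17 = 289 = 17 × 17, composite.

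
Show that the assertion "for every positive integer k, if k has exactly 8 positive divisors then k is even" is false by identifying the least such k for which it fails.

k = 105

A counterexample is any positive integer k such that k has exactly 8 positive divisors but k is odd; we check each in order.
The first 12 eligible values, up to k = 104, all satisfy the conclusion.
k = 105: divisors of 105: 1, 3, 5, 7, 15, 21, 35, 105; 105 is odd.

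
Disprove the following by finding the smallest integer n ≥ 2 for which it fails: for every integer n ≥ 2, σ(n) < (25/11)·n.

The first 10 eligible values, up to n = 11, all satisfy the conclusion.
n = 12: σ(12) = 28; 28 ≥ 300/11.

n = 12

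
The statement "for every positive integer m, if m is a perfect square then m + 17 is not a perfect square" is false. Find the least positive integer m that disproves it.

m = 64

The first 7 eligible values, up to m = 49, all satisfy the conclusion.
m = 64: 64 = 8² and 64 + 17 = 81 = 9².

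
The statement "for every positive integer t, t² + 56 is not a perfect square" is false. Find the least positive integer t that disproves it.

t = 1: 1² + 56 = 57, not a perfect square.
t = 2: 2² + 56 = 60, not a perfect square.
t = 3: 3² + 56 = 65, not a perfect square.
t = 4: 4² + 56 = 72, not a perfect square.
t = 5: 5² + 56 = 81 = 9², a perfect square.

t = 5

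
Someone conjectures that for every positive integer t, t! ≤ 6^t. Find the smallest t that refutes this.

t = 14

The first 13 eligible values, up to t = 13, all satisfy the conclusion.
t = 14: t! = 87178291200 and 6^t = 78364164096, so 87178291200 > 78364164096.
So t = 14 is the smallest counterexample.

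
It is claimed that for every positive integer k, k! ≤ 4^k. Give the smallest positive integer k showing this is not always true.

k = 9

Check each positive integer k in order until k! > 4^k.
The first 8 eligible values, up to k = 8, all satisfy the conclusion.
k = 9: k! = 362880 and 4^k = 262144, so 362880 > 262144.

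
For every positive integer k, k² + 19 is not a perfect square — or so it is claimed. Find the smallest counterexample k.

k = 9

We need the least positive integer k for which k² + 19 is a perfect square.
For k = 1, 2, 3, 4, 5, 6, 7, 8 the conclusion holds.
k = 9: 9² + 19 = 100 = 10², a perfect square.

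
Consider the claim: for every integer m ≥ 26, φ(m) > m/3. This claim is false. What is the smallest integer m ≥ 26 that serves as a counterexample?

m = 26: φ(26) = 12 and 26/3 = 26/3, so φ(26) > 26/3.
m = 27: φ(27) = 18 and 27/3 = 9, so φ(27) > 27/3.
m = 28: φ(28) = 12 and 28/3 = 28/3, so φ(28) > 28/3.
m = 29: φ(29) = 28 and 29/3 = 29/3, so φ(29) > 29/3.
m = 30: φ(30) = 8 and 30/3 = 10, so φ(30) ≤ 30/3.
Hence m = 30 is a counterexample.

m = 30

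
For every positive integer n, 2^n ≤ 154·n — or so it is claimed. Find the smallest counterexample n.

The first 10 eligible values, up to n = 10, all satisfy the conclusion.
n = 11: 2^n = 2048 and 154·n = 1694, so 2048 > 1694.

n = 11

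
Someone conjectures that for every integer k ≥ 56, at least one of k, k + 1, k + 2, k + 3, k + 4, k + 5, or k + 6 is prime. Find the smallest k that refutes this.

k = 90

Check each integer k ≥ 56 in order until k, k + 1, k + 2, k + 3, k + 4, k + 5, k + 6 are all composite.
The first 34 eligible values, up to k = 89, all satisfy the conclusion.
k = 90: 90 = 2 × 45; 91 = 7 × 13; 92 = 2 × 46; 93 = 3 × 31; 94 = 2 × 47; 95 = 5 × 19; 96 = 2 × 48 — all composite.
So k = 90 is the smallest counterexample.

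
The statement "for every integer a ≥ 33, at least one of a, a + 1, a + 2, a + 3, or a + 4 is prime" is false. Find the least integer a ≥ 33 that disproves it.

A counterexample is any integer a ≥ 33 such that a, a + 1, a + 2, a + 3, a + 4 are all composite; we check each in order.
For a = 33, 34, 35, 36, …, 45, 46, 47 the conclusion holds.
a = 48: 48 = 2 × 24; 49 = 7 × 7; 50 = 2 × 25; 51 = 3 × 17; 52 = 2 × 26 — all composite.
Thus a = 48 disproves the claim, and no smaller a works.

a = 48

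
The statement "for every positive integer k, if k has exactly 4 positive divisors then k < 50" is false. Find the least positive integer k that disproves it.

For k = 6, 8, 10, 14, …, 38, 39, 46 the conclusion holds.
k = 51: τ(51) = 4; 51 ≥ 50.
So k = 51 is the smallest counterexample.

k = 51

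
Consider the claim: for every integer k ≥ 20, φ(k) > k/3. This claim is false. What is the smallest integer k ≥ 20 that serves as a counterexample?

k = 24

A counterexample is any integer k ≥ 20 such that the claim fails; we check each in order.
For k = 20, 21, 22, 23 the conclusion holds.
k = 24: φ(24) = 8 and 24/3 = 8, so φ(24) ≤ 24/3.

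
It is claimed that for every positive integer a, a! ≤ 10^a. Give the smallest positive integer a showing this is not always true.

a = 25

A counterexample is any positive integer a such that a! > 10^a; we check each in order.
The first 24 eligible values, up to a = 24, all satisfy the conclusion.
a = 25: a! = 15511210043330985984000000 and 10^a = 10000000000000000000000000, so 15511210043330985984000000 > 10000000000000000000000000.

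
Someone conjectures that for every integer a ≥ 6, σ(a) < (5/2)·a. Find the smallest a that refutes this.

a = 24

A counterexample is any integer a ≥ 6 such that the claim fails; we check each in order.
For a = 6, 7, 8, 9, …, 21, 22, 23 the conclusion holds.
a = 24: σ(24) = 60; 60 ≥ 60.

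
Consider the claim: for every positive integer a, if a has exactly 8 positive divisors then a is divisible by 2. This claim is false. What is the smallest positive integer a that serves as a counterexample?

A counterexample is any positive integer a such that a has exactly 8 positive divisors but a is not divisible by 2; we check each in order.
For a = 24, 30, 40, 42, …, 88, 102, 104 the conclusion holds.
a = 105: τ(105) = 8; 105 mod 2 = 1.
So a = 105 is the smallest counterexample.

a = 105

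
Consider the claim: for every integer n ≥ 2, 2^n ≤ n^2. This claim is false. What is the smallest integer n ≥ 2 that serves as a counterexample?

n = 5

For n = 2, 3, 4 the conclusion holds.
n = 5: 2^n = 32 and n^2 = 25, so 32 > 25.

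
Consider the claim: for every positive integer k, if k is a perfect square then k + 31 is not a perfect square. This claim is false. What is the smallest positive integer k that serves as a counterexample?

A counterexample is any positive integer k such that k is a perfect square but k + 31 is a perfect square; we check each in order.
For k = 1, 4, 9, 16, …, 144, 169, 196 the conclusion holds.
k = 225: 225 = 15² and 225 + 31 = 256 = 16².
Hence k = 225 is a counterexample.

k = 225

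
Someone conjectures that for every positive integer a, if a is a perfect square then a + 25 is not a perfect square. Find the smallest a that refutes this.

a = 144

A counterexample is any positive integer a such that a is a perfect square but a + 25 is a perfect square; we check each in order.
The first 11 eligible values, up to a = 121, all satisfy the conclusion.
a = 144: 144 = 12² and 144 + 25 = 169 = 13².
Thus a = 144 disproves the claim, and no smaller a works.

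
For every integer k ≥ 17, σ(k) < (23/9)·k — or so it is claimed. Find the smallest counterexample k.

k = 48

Check each integer k ≥ 17 in order until the claim fails.
For k = 17, 18, 19, 20, …, 45, 46, 47 the conclusion holds.
k = 48: σ(48) = 124; 124 ≥ 368/3.
Hence k = 48 is a counterexample.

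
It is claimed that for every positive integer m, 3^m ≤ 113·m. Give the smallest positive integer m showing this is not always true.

m = 6

A counterexample is any positive integer m such that 3^m > 113·m; we check each in order.
m = 1: 3^m = 3 and 113·m = 113, so 3 ≤ 113.
m = 2: 3^m = 9 and 113·m = 226, so 9 ≤ 226.
m = 3: 3^m = 27 and 113·m = 339, so 27 ≤ 339.
m = 4: 3^m = 81 and 113·m = 452, so 81 ≤ 452.
m = 5: 3^m = 243 and 113·m = 565, so 243 ≤ 565.
m = 6: 3^m = 729 and 113·m = 678, so 729 > 678.
Hence m = 6 is a counterexample.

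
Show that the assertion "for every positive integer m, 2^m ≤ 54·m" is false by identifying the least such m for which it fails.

A counterexample is any positive integer m such that 2^m > 54·m; we check each in order.
For m = 1, 2, 3, 4, 5, 6, 7, 8 the conclusion holds.
m = 9: 2^m = 512 and 54·m = 486, so 512 > 486.
Thus m = 9 disproves the claim, and no smaller m works.

m = 9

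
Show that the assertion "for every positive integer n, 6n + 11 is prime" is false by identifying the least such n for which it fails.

n = 4

A counterexample is any positive integer n such that 6n + 11 is not prime; we check each in order.
n = 1: 6n + 11 = 17, prime.
n = 2: 6n + 11 = 23, prime.
n = 3: 6n + 11 = 29, prime.
n = 4: 6n + 11 = 35 = 5 × 7, composite.
So n = 4 is the smallest counterexample.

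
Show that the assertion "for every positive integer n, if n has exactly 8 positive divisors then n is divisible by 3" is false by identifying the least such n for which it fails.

For n = 24, 30 the conclusion holds.
n = 40: τ(40) = 8; 40 mod 3 = 1.
Hence n = 40 is a counterexample.

n = 40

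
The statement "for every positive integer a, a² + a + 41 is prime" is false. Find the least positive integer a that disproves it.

A counterexample is any positive integer a such that a² + a + 41 is not prime; we check each in order.
The first 39 eligible values, up to a = 39, all satisfy the conclusion.
a = 40: a² + a + 41 = 1681 = 41 × 41, composite.

a = 40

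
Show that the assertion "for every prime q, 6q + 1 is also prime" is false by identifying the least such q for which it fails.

The first 7 eligible values, up to q = 17, all satisfy the conclusion.
q = 19: 6q + 1 = 115 = 5 × 23, not prime.

q = 19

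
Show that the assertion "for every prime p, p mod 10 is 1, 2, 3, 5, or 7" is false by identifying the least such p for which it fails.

p = 19

Check each prime p in order until the claim fails.
The first 7 eligible values, up to p = 17, all satisfy the conclusion.
p = 19: 19 mod 10 = 9 — not in {1, 2, 3, 5, 7}.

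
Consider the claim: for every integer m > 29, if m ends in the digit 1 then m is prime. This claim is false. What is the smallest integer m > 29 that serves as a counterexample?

m = 51

We need the least integer m > 29 for which m ends in the digit 1 but m is not prime.
For m = 31, 41 the conclusion holds.
m = 51: 51 ends in 1; 51 = 3 × 17, composite.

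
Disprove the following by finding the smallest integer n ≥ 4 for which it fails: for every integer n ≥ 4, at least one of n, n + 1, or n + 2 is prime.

n = 8

A counterexample is any integer n ≥ 4 such that n, n + 1, n + 2 are all composite; we check each in order.
For n = 4, 5, 6, 7 the conclusion holds.
n = 8: 8 = 2 × 4; 9 = 3 × 3; 10 = 2 × 5 — all composite.
So n = 8 is the smallest counterexample.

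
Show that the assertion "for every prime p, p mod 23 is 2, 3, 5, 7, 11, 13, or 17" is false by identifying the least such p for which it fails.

For p = 2, 3, 5, 7, 11, 13, 17 the conclusion holds.
p = 19: 19 mod 23 = 19 — not in {2, 3, 5, 7, 11, 13, 17}.
Thus p = 19 disproves the claim, and no smaller p works.

p = 19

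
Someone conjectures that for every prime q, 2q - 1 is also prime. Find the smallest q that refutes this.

q = 2: 2q - 1 = 3, prime.
q = 3: 2q - 1 = 5, prime.
q = 5: 2q - 1 = 9 = 3 × 3, not prime.

q = 5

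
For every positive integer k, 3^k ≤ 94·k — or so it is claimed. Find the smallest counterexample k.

k = 6

We need the least positive integer k for which 3^k > 94·k.
k = 1: 3^k = 3 and 94·k = 94, so 3 ≤ 94.
k = 2: 3^k = 9 and 94·k = 188, so 9 ≤ 188.
k = 3: 3^k = 27 and 94·k = 282, so 27 ≤ 282.
k = 4: 3^k = 81 and 94·k = 376, so 81 ≤ 376.
k = 5: 3^k = 243 and 94·k = 470, so 243 ≤ 470.
k = 6: 3^k = 729 and 94·k = 564, so 729 > 564.
Hence k = 6 is a counterexample.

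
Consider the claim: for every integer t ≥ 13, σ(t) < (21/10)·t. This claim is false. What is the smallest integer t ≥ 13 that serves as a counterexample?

t = 18

A counterexample is any integer t ≥ 13 such that the claim fails; we check each in order.
For t = 13, 14, 15, 16, 17 the conclusion holds.
t = 18: σ(18) = 39; 39 ≥ 189/5.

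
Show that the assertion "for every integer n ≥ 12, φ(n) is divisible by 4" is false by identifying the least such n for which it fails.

n = 14

A counterexample is any integer n ≥ 12 such that φ(n) is not divisible by 4; we check each in order.
For n = 12, 13 the conclusion holds.
n = 14: φ(14) = 6; 6 mod 4 = 2.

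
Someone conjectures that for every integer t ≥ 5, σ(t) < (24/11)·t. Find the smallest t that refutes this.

t = 12

t = 5: σ(5) = 6; 6 < 120/11.
t = 6: σ(6) = 12; 12 < 144/11.
t = 7: σ(7) = 8; 8 < 168/11.
t = 8: σ(8) = 15; 15 < 192/11.
t = 9: σ(9) = 13; 13 < 216/11.
t = 10: σ(10) = 18; 18 < 240/11.
t = 11: σ(11) = 12; 12 < 24.
t = 12: σ(12) = 28; 28 ≥ 288/11.
Thus t = 12 disproves the claim, and no smaller t works.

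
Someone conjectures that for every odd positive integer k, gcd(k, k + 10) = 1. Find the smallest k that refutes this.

k = 5

For k = 1, 3 the conclusion holds.
k = 5: gcd(5, 15) = 5.
Thus k = 5 disproves the claim, and no smaller k works.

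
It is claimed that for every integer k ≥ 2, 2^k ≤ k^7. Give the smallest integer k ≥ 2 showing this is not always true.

k = 37

We need the least integer k ≥ 2 for which 2^k > k^7.
For k = 2, 3, 4, 5, …, 34, 35, 36 the conclusion holds.
k = 37: 2^k = 137438953472 and k^7 = 94931877133, so 137438953472 > 94931877133.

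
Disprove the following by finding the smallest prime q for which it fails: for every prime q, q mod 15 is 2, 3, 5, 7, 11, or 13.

For q = 2, 3, 5, 7, 11, 13, 17 the conclusion holds.
q = 19: 19 mod 15 = 4 — not in {2, 3, 5, 7, 11, 13}.

q = 19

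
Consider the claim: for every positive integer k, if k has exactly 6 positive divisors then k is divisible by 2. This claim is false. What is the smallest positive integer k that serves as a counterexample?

Check each positive integer k in order until k has exactly 6 positive divisors but k is not divisible by 2.
k = 12: τ(12) = 6; 12 mod 2 = 0.
k = 18: τ(18) = 6; 18 mod 2 = 0.
k = 20: τ(20) = 6; 20 mod 2 = 0.
k = 28: τ(28) = 6; 28 mod 2 = 0.
k = 32: τ(32) = 6; 32 mod 2 = 0.
k = 44: τ(44) = 6; 44 mod 2 = 0.
k = 45: τ(45) = 6; 45 mod 2 = 1.

k = 45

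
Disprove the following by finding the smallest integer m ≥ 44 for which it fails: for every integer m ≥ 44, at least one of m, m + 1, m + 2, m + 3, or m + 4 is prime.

Check each integer m ≥ 44 in order until m, m + 1, m + 2, m + 3, m + 4 are all composite.
m = 44: 47 is prime.
m = 45: 47 is prime.
m = 46: 47 is prime.
m = 47: 47 is prime.
m = 48: 48 = 2 × 24; 49 = 7 × 7; 50 = 2 × 25; 51 = 3 × 17; 52 = 2 × 26 — all composite.
Thus m = 48 disproves the claim, and no smaller m works.

m = 48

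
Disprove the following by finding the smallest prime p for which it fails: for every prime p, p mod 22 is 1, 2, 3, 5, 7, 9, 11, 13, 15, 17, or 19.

Check each prime p in order until the claim fails.
For p = 2, 3, 5, 7, …, 31, 37, 41 the conclusion holds.
p = 43: 43 mod 22 = 21 — not in {1, 2, 3, 5, 7, 9, 11, 13, 15, 17, 19}.

p = 43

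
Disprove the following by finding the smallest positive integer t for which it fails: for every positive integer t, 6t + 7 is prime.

A counterexample is any positive integer t such that 6t + 7 is not prime; we check each in order.
For t = 1, 2 the conclusion holds.
t = 3: 6t + 7 = 25 = 5 × 5, composite.

t = 3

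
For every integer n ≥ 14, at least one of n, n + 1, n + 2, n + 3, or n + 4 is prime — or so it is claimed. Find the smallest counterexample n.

For n = 14, 15, 16, 17, 18, 19, 20, 21, 22, 23 the conclusion holds.
n = 24: 24 = 2 × 12; 25 = 5 × 5; 26 = 2 × 13; 27 = 3 × 9; 28 = 2 × 14 — all composite.
Hence n = 24 is a counterexample.

n = 24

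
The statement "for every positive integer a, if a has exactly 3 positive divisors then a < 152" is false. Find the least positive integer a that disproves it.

a = 169

a = 4: τ(4) = 3; 4 < 152.
a = 9: τ(9) = 3; 9 < 152.
a = 25: τ(25) = 3; 25 < 152.
a = 49: τ(49) = 3; 49 < 152.
a = 121: τ(121) = 3; 121 < 152.
a = 169: τ(169) = 3; 169 ≥ 152.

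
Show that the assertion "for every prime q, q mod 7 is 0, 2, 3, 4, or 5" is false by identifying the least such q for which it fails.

q = 13

Check each prime q in order until the claim fails.
q = 2: 2 mod 7 = 2.
q = 3: 3 mod 7 = 3.
q = 5: 5 mod 7 = 5.
q = 7: 7 mod 7 = 0.
q = 11: 11 mod 7 = 4.
q = 13: 13 mod 7 = 6 — not in {0, 2, 3, 4, 5}.
Thus q = 13 disproves the claim, and no smaller q works.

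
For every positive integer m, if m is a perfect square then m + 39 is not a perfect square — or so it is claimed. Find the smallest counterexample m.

Check each positive integer m in order until m is a perfect square but m + 39 is a perfect square.
For m = 1, 4, 9, 16 the conclusion holds.
m = 25: 25 = 5² and 25 + 39 = 64 = 8².
So m = 25 is the smallest counterexample.

m = 25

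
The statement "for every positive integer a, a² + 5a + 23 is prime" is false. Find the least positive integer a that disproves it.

a = 14

Check each positive integer a in order until a² + 5a + 23 is not prime.
For a = 1, 2, 3, 4, …, 11, 12, 13 the conclusion holds.
a = 14: a² + 5a + 23 = 289 = 17 × 17, composite.
Hence a = 14 is a counterexample.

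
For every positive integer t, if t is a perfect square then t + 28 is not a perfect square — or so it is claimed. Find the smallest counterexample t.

t = 36

A counterexample is any positive integer t such that t is a perfect square but t + 28 is a perfect square; we check each in order.
The first 5 eligible values, up to t = 25, all satisfy the conclusion.
t = 36: 36 = 6² and 36 + 28 = 64 = 8².
So t = 36 is the smallest counterexample.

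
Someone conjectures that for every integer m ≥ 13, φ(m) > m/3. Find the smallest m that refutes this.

m = 18

We need the least integer m ≥ 13 for which the claim fails.
The first 5 eligible values, up to m = 17, all satisfy the conclusion.
m = 18: φ(18) = 6 and 18/3 = 6, so φ(18) ≤ 18/3.
Hence m = 18 is a counterexample.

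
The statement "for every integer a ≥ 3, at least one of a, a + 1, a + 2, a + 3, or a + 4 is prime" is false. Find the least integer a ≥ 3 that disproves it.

For a = 3, 4, 5, 6, …, 21, 22, 23 the conclusion holds.
a = 24: 24 = 2 × 12; 25 = 5 × 5; 26 = 2 × 13; 27 = 3 × 9; 28 = 2 × 14 — all composite.

a = 24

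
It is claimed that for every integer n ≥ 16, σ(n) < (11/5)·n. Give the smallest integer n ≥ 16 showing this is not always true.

n = 24

We need the least integer n ≥ 16 for which the claim fails.
For n = 16, 17, 18, 19, 20, 21, 22, 23 the conclusion holds.
n = 24: σ(24) = 60; 60 ≥ 264/5.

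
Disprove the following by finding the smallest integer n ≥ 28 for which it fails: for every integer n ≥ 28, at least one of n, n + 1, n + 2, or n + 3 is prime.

We need the least integer n ≥ 28 for which n, n + 1, n + 2, n + 3 are all composite.
The first 4 eligible values, up to n = 31, all satisfy the conclusion.
n = 32: 32 = 2 × 16; 33 = 3 × 11; 34 = 2 × 17; 35 = 5 × 7 — all composite.
So n = 32 is the smallest counterexample.

n = 32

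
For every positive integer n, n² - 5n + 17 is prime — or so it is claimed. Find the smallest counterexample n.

Check each positive integer n in order until n² - 5n + 17 is not prime.
For n = 1, 2, 3, 4, …, 10, 11, 12 the conclusion holds.
n = 13: n² - 5n + 17 = 121 = 11 × 11, composite.

n = 13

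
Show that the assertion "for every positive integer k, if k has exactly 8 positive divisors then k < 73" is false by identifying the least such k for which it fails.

A counterexample is any positive integer k such that k has exactly 8 positive divisors but the claim fails; we check each in order.
k = 24: τ(24) = 8; 24 < 73.
k = 30: τ(30) = 8; 30 < 73.
k = 40: τ(40) = 8; 40 < 73.
k = 42: τ(42) = 8; 42 < 73.
k = 54: τ(54) = 8; 54 < 73.
k = 56: τ(56) = 8; 56 < 73.
k = 66: τ(66) = 8; 66 < 73.
k = 70: τ(70) = 8; 70 < 73.
k = 78: τ(78) = 8; 78 ≥ 73.

k = 78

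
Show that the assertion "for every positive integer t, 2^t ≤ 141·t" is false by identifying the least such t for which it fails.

The first 10 eligible values, up to t = 10, all satisfy the conclusion.
t = 11: 2^t = 2048 and 141·t = 1551, so 2048 > 1551.
So t = 11 is the smallest counterexample.

t = 11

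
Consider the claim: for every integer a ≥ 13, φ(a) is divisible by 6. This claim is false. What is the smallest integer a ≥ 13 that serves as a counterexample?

a = 15

A counterexample is any integer a ≥ 13 such that φ(a) is not divisible by 6; we check each in order.
For a = 13, 14 the conclusion holds.
a = 15: φ(15) = 8; 8 mod 6 = 2.
So a = 15 is the smallest counterexample.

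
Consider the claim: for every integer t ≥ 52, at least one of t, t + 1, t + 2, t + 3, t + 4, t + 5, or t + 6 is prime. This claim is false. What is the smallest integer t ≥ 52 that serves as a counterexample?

t = 90

For t = 52, 53, 54, 55, …, 87, 88, 89 the conclusion holds.
t = 90: 90 = 2 × 45; 91 = 7 × 13; 92 = 2 × 46; 93 = 3 × 31; 94 = 2 × 47; 95 = 5 × 19; 96 = 2 × 48 — all composite.
Thus t = 90 disproves the claim, and no smaller t works.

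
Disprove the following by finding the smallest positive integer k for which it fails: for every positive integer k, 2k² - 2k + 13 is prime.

We need the least positive integer k for which 2k² - 2k + 13 is not prime.
For k = 1, 2 the conclusion holds.
k = 3: 2k² - 2k + 13 = 25 = 5 × 5, composite.

k = 3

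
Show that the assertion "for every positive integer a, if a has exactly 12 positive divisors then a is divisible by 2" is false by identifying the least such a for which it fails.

a = 315

A counterexample is any positive integer a such that a has exactly 12 positive divisors but a is not divisible by 2; we check each in order.
For a = 60, 72, 84, 90, …, 294, 306, 308 the conclusion holds.
a = 315: τ(315) = 12; 315 mod 2 = 1.
So a = 315 is the smallest counterexample.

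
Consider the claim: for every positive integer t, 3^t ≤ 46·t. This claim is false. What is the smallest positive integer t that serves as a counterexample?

t = 5

t = 1: 3^t = 3 and 46·t = 46, so 3 ≤ 46.
t = 2: 3^t = 9 and 46·t = 92, so 9 ≤ 92.
t = 3: 3^t = 27 and 46·t = 138, so 27 ≤ 138.
t = 4: 3^t = 81 and 46·t = 184, so 81 ≤ 184.
t = 5: 3^t = 243 and 46·t = 230, so 243 > 230.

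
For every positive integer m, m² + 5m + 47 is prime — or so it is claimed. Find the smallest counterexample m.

m = 38

Check each positive integer m in order until m² + 5m + 47 is not prime.
For m = 1, 2, 3, 4, …, 35, 36, 37 the conclusion holds.
m = 38: m² + 5m + 47 = 1681 = 41 × 41, composite.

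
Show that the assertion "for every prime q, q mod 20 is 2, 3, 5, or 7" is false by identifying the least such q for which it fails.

A counterexample is any prime q such that the claim fails; we check each in order.
q = 2: 2 mod 20 = 2.
q = 3: 3 mod 20 = 3.
q = 5: 5 mod 20 = 5.
q = 7: 7 mod 20 = 7.
q = 11: 11 mod 20 = 11 — not in {2, 3, 5, 7}.

q = 11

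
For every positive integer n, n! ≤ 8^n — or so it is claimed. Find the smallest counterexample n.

n = 20

Check each positive integer n in order until n! > 8^n.
For n = 1, 2, 3, 4, …, 17, 18, 19 the conclusion holds.
n = 20: n! = 2432902008176640000 and 8^n = 1152921504606846976, so 2432902008176640000 > 1152921504606846976.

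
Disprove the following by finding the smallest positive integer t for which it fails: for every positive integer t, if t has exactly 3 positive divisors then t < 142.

The first 5 eligible values, up to t = 121, all satisfy the conclusion.
t = 169: τ(169) = 3; 169 ≥ 142.

t = 169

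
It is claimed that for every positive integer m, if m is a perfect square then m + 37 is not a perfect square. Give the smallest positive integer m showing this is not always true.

For m = 1, 4, 9, 16, …, 225, 256, 289 the conclusion holds.
m = 324: 324 = 18² and 324 + 37 = 361 = 19².
Hence m = 324 is a counterexample.

m = 324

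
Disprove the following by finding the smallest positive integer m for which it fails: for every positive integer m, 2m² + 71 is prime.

m = 5

A counterexample is any positive integer m such that 2m² + 71 is not prime; we check each in order.
The first 4 eligible values, up to m = 4, all satisfy the conclusion.
m = 5: 2m² + 71 = 121 = 11 × 11, composite.
So m = 5 is the smallest counterexample.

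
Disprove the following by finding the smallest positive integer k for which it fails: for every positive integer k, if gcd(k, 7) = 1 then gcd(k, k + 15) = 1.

For k = 1, 2 the conclusion holds.
k = 3: gcd(3, 18) = 3.

k = 3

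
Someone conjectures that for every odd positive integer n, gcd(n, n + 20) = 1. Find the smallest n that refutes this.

n = 5

Check each odd positive integer n in order until gcd(n, n + 20) > 1.
n = 1: gcd(1, 21) = 1.
n = 3: gcd(3, 23) = 1.
n = 5: gcd(5, 25) = 5.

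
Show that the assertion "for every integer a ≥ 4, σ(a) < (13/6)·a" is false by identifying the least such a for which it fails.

We need the least integer a ≥ 4 for which the claim fails.
The first 8 eligible values, up to a = 11, all satisfy the conclusion.
a = 12: σ(12) = 28; 28 ≥ 26.

a = 12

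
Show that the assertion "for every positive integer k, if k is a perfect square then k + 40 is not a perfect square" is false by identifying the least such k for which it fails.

A counterexample is any positive integer k such that k is a perfect square but k + 40 is a perfect square; we check each in order.
k = 1: 1 + 40 = 41, not a perfect square.
k = 4: 4 + 40 = 44, not a perfect square.
k = 9: 9 = 3² and 9 + 40 = 49 = 7².
Hence k = 9 is a counterexample.

k = 9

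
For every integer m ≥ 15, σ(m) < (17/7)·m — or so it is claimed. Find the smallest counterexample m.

m = 24

We need the least integer m ≥ 15 for which the claim fails.
For m = 15, 16, 17, 18, 19, 20, 21, 22, 23 the conclusion holds.
m = 24: σ(24) = 60; 60 ≥ 408/7.
Hence m = 24 is a counterexample.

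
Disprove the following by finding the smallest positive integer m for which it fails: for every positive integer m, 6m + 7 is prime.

We need the least positive integer m for which 6m + 7 is not prime.
For m = 1, 2 the conclusion holds.
m = 3: 6m + 7 = 25 = 5 × 5, composite.

m = 3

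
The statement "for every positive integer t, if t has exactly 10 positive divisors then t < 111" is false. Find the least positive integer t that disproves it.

t = 112

A counterexample is any positive integer t such that t has exactly 10 positive divisors but the claim fails; we check each in order.
For t = 48, 80 the conclusion holds.
t = 112: τ(112) = 10; 112 ≥ 111.
So t = 112 is the smallest counterexample.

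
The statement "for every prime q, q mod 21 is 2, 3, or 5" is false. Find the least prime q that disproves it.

A counterexample is any prime q such that the claim fails; we check each in order.
q = 2: 2 mod 21 = 2.
q = 3: 3 mod 21 = 3.
q = 5: 5 mod 21 = 5.
q = 7: 7 mod 21 = 7 — not in {2, 3, 5}.
Thus q = 7 disproves the claim, and no smaller q works.

q = 7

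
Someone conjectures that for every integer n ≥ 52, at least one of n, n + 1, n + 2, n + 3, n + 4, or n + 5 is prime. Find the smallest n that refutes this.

n = 90

For n = 52, 53, 54, 55, …, 87, 88, 89 the conclusion holds.
n = 90: 90 = 2 × 45; 91 = 7 × 13; 92 = 2 × 46; 93 = 3 × 31; 94 = 2 × 47; 95 = 5 × 19 — all composite.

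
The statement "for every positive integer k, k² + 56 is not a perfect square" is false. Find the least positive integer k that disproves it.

Check each positive integer k in order until k² + 56 is a perfect square.
k = 1: 1² + 56 = 57, not a perfect square.
k = 2: 2² + 56 = 60, not a perfect square.
k = 3: 3² + 56 = 65, not a perfect square.
k = 4: 4² + 56 = 72, not a perfect square.
k = 5: 5² + 56 = 81 = 9², a perfect square.
Hence k = 5 is a counterexample.

k = 5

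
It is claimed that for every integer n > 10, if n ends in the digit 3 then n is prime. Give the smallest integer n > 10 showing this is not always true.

We need the least integer n > 10 for which n ends in the digit 3 but n is not prime.
n = 13: 13 ends in 3 and is prime.
n = 23: 23 ends in 3 and is prime.
n = 33: 33 ends in 3; 33 = 3 × 11, composite.
So n = 33 is the smallest counterexample.

n = 33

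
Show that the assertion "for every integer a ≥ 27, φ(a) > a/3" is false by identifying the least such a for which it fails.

We need the least integer a ≥ 27 for which the claim fails.
a = 27: φ(27) = 18 and 27/3 = 9, so φ(27) > 27/3.
a = 28: φ(28) = 12 and 28/3 = 28/3, so φ(28) > 28/3.
a = 29: φ(29) = 28 and 29/3 = 29/3, so φ(29) > 29/3.
a = 30: φ(30) = 8 and 30/3 = 10, so φ(30) ≤ 30/3.

a = 30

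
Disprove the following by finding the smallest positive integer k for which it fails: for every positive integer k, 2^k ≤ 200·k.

k = 12

A counterexample is any positive integer k such that 2^k > 200·k; we check each in order.
For k = 1, 2, 3, 4, …, 9, 10, 11 the conclusion holds.
k = 12: 2^k = 4096 and 200·k = 2400, so 4096 > 2400.
So k = 12 is the smallest counterexample.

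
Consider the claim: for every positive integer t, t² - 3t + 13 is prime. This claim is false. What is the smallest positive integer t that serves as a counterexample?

Check each positive integer t in order until t² - 3t + 13 is not prime.
For t = 1, 2, 3, 4, …, 9, 10, 11 the conclusion holds.
t = 12: t² - 3t + 13 = 121 = 11 × 11, composite.

t = 12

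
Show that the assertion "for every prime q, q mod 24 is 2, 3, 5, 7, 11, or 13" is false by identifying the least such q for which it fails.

We need the least prime q for which the claim fails.
For q = 2, 3, 5, 7, 11, 13 the conclusion holds.
q = 17: 17 mod 24 = 17 — not in {2, 3, 5, 7, 11, 13}.

q = 17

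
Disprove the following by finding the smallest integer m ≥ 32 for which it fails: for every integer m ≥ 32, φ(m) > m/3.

m = 36

For m = 32, 33, 34, 35 the conclusion holds.
m = 36: φ(36) = 12 and 36/3 = 12, so φ(36) ≤ 36/3.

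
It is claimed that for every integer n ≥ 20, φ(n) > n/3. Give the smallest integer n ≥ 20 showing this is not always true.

Check each integer n ≥ 20 in order until the claim fails.
n = 20: φ(20) = 8 and 20/3 = 20/3, so φ(20) > 20/3.
n = 21: φ(21) = 12 and 21/3 = 7, so φ(21) > 21/3.
n = 22: φ(22) = 10 and 22/3 = 22/3, so φ(22) > 22/3.
n = 23: φ(23) = 22 and 23/3 = 23/3, so φ(23) > 23/3.
n = 24: φ(24) = 8 and 24/3 = 8, so φ(24) ≤ 24/3.
Hence n = 24 is a counterexample.

n = 24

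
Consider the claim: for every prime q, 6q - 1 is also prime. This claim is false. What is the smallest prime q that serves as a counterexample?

Check each prime q in order until 6q - 1 is not prime.
For q = 2, 3, 5, 7 the conclusion holds.
q = 11: 6q - 1 = 65 = 5 × 13, not prime.
Thus q = 11 disproves the claim, and no smaller q works.

q = 11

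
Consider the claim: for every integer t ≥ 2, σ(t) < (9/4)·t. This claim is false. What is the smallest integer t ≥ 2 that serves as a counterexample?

t = 12

Check each integer t ≥ 2 in order until the claim fails.
The first 10 eligible values, up to t = 11, all satisfy the conclusion.
t = 12: σ(12) = 28; 28 ≥ 27.
Thus t = 12 disproves the claim, and no smaller t works.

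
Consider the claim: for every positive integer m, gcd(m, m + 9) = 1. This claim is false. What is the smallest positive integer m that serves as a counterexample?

For m = 1, 2 the conclusion holds.
m = 3: gcd(3, 12) = 3.
Hence m = 3 is a counterexample.

m = 3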